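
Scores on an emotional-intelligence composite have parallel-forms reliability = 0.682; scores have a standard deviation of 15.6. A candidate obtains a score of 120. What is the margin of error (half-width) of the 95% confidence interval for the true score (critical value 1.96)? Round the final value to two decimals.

The standard error of measurement is 15.600·√(1 − 0.682) ≈ 15.600·0.564 ≈ 8.797.
Margin = 1.96 · 8.797 ≈ 17.242

17.24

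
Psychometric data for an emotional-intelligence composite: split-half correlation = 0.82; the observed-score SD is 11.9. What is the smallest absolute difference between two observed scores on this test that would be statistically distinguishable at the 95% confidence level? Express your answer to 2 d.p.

10.37

Spearman-Brown: r = 2(0.82) / (1 + 0.82) = 1.6400 / 1.8200 ≃ 0.9011
SEM = 11.9000*√(1 − 0.9011) ≃ 3.7424
SE_diff = SEM * √2 ≃ 3.7424 * 1.4142 ≃ 5.2925
Smallest detectable difference = 1.96*5.2925 ≃ 10.3733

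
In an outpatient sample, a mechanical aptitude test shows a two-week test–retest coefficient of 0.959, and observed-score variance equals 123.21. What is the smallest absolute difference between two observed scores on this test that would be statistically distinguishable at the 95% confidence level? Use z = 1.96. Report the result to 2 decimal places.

SD = √123.21 ≈ 11.1000
SEM = 11.1000*√(1 − 0.9590) ≈ 2.2476
SE_diff = √2 * SEM ≈ 3.1786
Minimum reliable difference = 1.96 * SE_diff ≈ 1.96 * 3.1786 ≈ 6.2300

6.23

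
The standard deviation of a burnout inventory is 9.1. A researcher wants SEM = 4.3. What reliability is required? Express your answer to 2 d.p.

r = 1 − (SEM / SD)² = 1 − (4.300 / 9.1)² ≈ 1 − 0.223 ≈ 0.777

0.78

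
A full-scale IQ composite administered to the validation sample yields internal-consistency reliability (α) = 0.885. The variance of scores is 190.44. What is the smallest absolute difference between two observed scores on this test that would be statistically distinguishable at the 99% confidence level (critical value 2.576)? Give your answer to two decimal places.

17.05

SD = √190.44 ≃ 13.800
SEM = 13.800 · √(1 − 0.885) = 13.800 · √0.115 ≃ 13.800 · 0.339 ≃ 4.680
Standard error of the difference = 4.680·√2 ≃ 6.618
Smallest detectable difference = 2.576·6.618 ≃ 17.049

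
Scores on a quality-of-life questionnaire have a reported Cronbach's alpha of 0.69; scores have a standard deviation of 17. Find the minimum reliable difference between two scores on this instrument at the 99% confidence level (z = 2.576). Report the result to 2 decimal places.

SEM = 17.000×√(1 − 0.690) ≈ 9.465
Standard error of the difference = 9.465·√2 ≈ 13.386
Smallest detectable difference = 2.576×13.386 ≈ 34.482

34.48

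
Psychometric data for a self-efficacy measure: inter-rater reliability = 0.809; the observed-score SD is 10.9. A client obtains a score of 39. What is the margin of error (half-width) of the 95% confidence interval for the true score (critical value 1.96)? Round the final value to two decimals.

The standard error of measurement is 10.900×√(1 − 0.809) ≈ 10.900×0.437 ≈ 4.764.
Margin = 1.96 × 4.764 ≈ 9.337

9.34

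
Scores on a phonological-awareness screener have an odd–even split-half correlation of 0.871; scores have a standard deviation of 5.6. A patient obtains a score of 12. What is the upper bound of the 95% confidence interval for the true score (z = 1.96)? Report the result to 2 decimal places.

14.88

r_full = 2·0.871 / (1 + 0.871) ≈ 0.9311
The standard error of measurement is 5.6000·√(1 − 0.9311) ≈ 5.6000·0.2626 ≈ 1.4704.
Half-width = 1.96·1.4704 ≈ 2.8821
Upper bound: 12 + 2.8821 = 14.8821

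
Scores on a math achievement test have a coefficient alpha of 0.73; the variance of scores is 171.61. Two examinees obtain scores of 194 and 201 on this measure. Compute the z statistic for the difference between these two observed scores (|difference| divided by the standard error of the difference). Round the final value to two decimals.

0.73

SD = √171.61 ≈ 13.100
SEM = 13.100×√(1 − 0.730) ≈ 6.807
SE_diff = SEM × √2 ≈ 6.807 × 1.414 ≈ 9.626
z = |194 − 201| / 9.626 = 7 / 9.626 ≈ 0.727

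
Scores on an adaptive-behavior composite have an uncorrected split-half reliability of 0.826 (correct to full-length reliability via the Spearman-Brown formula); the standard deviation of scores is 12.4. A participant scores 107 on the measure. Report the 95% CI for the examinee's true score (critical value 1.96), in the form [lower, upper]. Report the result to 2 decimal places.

Spearman-Brown: r = 2(0.826) / (1 + 0.826) = 1.652 / 1.826 ≃ 0.905
SEM = 12.400 * √(1 − 0.905) = 12.400 * √0.095 ≃ 12.400 * 0.309 ≃ 3.828
Half-width = 1.96*3.828 ≃ 7.502
CI = 107 ± 7.502 → [99.498, 114.502]

[99.50, 114.50]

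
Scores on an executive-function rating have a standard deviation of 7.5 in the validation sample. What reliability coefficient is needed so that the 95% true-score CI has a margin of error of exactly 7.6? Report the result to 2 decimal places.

0.73

Required SEM = 7.6 / 1.96 ≈ 3.87755
r = 1 − (3.87755/7.5)² ≈ 1 − 0.26730 ≈ 0.73270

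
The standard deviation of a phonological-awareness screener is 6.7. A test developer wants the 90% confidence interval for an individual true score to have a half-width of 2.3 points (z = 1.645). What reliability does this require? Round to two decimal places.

SEM needed = half-width / z = 2.3/1.645 ≈ 1.398
r = 1 − (SEM / SD)² = 1 − (1.398 / 6.7)² ≈ 1 − 0.044 ≈ 0.956

0.96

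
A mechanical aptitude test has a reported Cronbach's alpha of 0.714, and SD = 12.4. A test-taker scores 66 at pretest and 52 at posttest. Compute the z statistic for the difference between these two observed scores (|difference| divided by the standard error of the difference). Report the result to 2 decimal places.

SEM = 12.4000 * √(1 − 0.7140) = 12.4000 * √0.2860 ≈ 12.4000 * 0.5348 ≈ 6.6314
SE_diff = SEM * √2 ≈ 6.6314 * 1.4142 ≈ 9.3782
z = 14 / 9.3782 ≈ 1.4928

1.49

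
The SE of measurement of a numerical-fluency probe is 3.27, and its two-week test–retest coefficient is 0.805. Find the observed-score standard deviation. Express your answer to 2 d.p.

SD = 3.27 / √(1 − 0.805) ≈ 7.4051

7.41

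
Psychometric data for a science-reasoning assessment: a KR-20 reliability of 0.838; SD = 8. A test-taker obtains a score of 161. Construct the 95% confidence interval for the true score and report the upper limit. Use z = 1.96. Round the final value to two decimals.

The standard error of measurement is 8.00000*√(1 − 0.83800) ≃ 8.00000*0.40249 ≃ 3.21994.
Margin = 1.96 * 3.21994 ≃ 6.31108
Upper limit = 161 + 6.31108 ≃ 167.31108

167.31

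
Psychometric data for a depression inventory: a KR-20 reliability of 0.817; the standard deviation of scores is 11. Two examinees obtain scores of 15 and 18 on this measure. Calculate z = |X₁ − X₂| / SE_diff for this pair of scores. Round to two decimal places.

0.45

SEM = 11.00000 * √(1 − 0.81700) = 11.00000 * √0.18300 ≃ 11.00000 * 0.42778 ≃ 4.70563
Standard error of the difference = 4.70563·√2 ≃ 6.65477
z = |15 − 18| / 6.65477 = 3 / 6.65477 ≃ 0.45080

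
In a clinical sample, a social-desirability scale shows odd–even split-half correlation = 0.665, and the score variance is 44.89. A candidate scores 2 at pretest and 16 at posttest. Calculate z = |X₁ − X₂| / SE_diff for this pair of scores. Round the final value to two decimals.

SD = √44.89 ≈ 6.700
Full-length reliability (Spearman-Brown) = 2(0.665)/(1+0.665) ≈ 0.799
The standard error of measurement is 6.700·√(1 − 0.799) ≈ 6.700·0.449 ≈ 3.005.
SE_diff = √2 · SEM ≈ 4.250
z = |2 − 16| / 4.250 = 14 / 4.250 ≈ 3.294

3.29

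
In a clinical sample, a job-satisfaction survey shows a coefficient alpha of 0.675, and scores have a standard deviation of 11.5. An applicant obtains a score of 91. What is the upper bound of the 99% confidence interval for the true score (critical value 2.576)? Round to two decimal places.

The standard error of measurement is 11.50000*√(1 − 0.67500) ≈ 11.50000*0.57009 ≈ 6.55601.
2.576 * SEM ≈ 16.88828
Upper limit = 91 + 16.88828 ≈ 107.88828

107.89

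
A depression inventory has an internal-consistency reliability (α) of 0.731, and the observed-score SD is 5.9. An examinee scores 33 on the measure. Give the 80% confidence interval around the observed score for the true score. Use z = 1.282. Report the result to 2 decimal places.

[29.08, 36.92]

SEM = 5.900 × √(1 − 0.731) = 5.900 × √0.269 ≈ 5.900 × 0.519 ≈ 3.060
1.282 × SEM ≈ 3.923
CI = 33 ± 3.923 → [29.077, 36.923]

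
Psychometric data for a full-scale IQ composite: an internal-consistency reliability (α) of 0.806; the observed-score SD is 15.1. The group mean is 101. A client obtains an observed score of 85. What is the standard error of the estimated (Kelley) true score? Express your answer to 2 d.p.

SE_est = 15.1000·√[r(1 − r)] ≈ 5.9710

5.97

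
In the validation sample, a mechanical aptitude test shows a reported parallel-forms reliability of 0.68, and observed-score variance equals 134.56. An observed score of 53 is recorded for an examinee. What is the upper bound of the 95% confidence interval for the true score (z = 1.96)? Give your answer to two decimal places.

65.86

SD = √134.56 = 11.60000
The standard error of measurement is 11.60000×√(1 − 0.68000) ≈ 11.60000×0.56569 ≈ 6.56195.
Margin = 1.96 × 6.56195 ≈ 12.86142
Upper limit = 53 + 12.86142 ≈ 65.86142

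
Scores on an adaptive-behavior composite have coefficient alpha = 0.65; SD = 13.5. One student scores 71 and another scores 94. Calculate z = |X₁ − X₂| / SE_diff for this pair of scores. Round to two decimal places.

SEM = 13.5000 × √(1 − 0.6500) = 13.5000 × √0.3500 ≃ 13.5000 × 0.5916 ≃ 7.9867
Standard error of the difference = 7.9867·√2 ≃ 11.2949
z = |71 − 94| / 11.2949 = 23 / 11.2949 ≃ 2.0363

2.04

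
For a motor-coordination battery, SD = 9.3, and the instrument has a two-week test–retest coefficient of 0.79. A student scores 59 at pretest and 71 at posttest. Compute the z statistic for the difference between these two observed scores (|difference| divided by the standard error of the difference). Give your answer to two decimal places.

1.99

The standard error of measurement is 9.300×√(1 − 0.790) ≈ 9.300×0.458 ≈ 4.262.
SE_diff = SEM × √2 ≈ 4.262 × 1.414 ≈ 6.027
z = 12 / 6.027 ≈ 1.991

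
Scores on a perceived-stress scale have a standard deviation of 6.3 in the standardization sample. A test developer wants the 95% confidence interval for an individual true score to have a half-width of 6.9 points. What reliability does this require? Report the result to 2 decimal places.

Required SEM = 6.9 / 1.96 ≈ 3.520
Required reliability = 1 − (SEM/SD)² = 1 − 0.312 ≈ 0.688

0.69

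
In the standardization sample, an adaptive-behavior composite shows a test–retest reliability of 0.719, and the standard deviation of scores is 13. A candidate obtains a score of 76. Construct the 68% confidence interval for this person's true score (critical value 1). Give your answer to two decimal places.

SEM = 13.000 · √(1 − 0.719) = 13.000 · √0.281 ≃ 13.000 · 0.530 ≃ 6.891
1 · SEM ≃ 6.891
CI = 76 ± 6.891 → [69.109, 82.891]

[69.11, 82.89]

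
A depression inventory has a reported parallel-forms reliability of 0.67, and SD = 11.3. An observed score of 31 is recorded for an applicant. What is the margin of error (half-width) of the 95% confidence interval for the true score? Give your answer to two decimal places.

The standard error of measurement is 11.300×√(1 − 0.670) ≈ 11.300×0.574 ≈ 6.491.
Half-width = 1.96×6.491 ≈ 12.723

12.72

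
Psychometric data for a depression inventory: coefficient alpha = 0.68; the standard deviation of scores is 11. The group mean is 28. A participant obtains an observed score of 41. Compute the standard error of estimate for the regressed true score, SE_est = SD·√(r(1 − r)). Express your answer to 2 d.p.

SE_est = 11.000·√[r(1 − r)] ≈ 5.131

5.13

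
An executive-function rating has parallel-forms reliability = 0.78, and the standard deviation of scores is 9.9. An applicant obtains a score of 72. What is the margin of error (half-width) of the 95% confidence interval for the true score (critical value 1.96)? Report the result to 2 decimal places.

SEM = 9.9000*√(1 − 0.7800) ≈ 4.6435
Half-width = 1.96*4.6435 ≈ 9.1013

9.10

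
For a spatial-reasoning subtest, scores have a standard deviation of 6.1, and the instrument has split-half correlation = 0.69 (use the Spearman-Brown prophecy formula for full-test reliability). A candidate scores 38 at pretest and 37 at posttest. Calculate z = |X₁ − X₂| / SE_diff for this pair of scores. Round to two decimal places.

Spearman-Brown: r = 2(0.69) / (1 + 0.69) = 1.380 / 1.690 ≃ 0.817
SEM = 6.100·√(1 − 0.817) ≃ 2.613
Standard error of the difference = 2.613·√2 ≃ 3.695
z = |38 − 37| / 3.695 = 1 / 3.695 ≃ 0.271

0.27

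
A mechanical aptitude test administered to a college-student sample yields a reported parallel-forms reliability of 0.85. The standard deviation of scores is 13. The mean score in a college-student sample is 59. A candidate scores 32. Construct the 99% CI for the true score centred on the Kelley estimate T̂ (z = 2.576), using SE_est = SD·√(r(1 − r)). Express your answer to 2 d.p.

[24.09, 48.01]

Estimated true score = 0.8500·32 + (1 − 0.8500)·59 ≈ 36.0500
SE_est = SD · √(r(1 − r)) = 13.0000 · √0.1275 ≈ 13.0000 · 0.3571 ≈ 4.6419
99% CI: 36.0500 ± 11.9576 ≈ (24.0924, 48.0076)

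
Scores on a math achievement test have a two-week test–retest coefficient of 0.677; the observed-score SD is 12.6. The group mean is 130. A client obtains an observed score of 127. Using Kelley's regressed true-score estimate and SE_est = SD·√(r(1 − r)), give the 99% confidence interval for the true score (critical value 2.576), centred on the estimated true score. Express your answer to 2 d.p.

T̂ = r·X + (1 − r)·M = 0.6770*127 + 0.3230*130 = 85.9790 + 41.9900 ≈ 127.9690
SE_est = SD * √(r(1 − r)) = 12.6000 * √0.2187 ≈ 12.6000 * 0.4676 ≈ 5.8920
99% CI: 127.9690 ± 15.1779 ≈ (112.7911, 143.1469)

[112.79, 143.15]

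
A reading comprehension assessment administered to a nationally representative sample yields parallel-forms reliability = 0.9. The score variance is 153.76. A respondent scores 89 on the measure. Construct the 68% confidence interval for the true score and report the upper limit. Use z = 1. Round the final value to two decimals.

92.92

SD = √153.76 ≈ 12.4000
The standard error of measurement is 12.4000×√(1 − 0.9000) ≈ 12.4000×0.3162 ≈ 3.9212.
1 × SEM ≈ 3.9212
Upper bound: 89 + 3.9212 = 92.9212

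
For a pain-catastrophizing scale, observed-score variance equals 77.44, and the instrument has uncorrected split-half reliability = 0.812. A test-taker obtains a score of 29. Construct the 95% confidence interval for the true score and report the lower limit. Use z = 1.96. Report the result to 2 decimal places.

σ = 77.44^(1/2) = 8.80000
Spearman-Brown: r = 2(0.812) / (1 + 0.812) = 1.62400 / 1.81200 ≈ 0.89625
SEM = 8.80000 × √(1 − 0.89625) = 8.80000 × √0.10375 ≈ 8.80000 × 0.32211 ≈ 2.83454
1.96 × SEM ≈ 5.55570
Lower bound: 29 − 5.55570 = 23.44430

23.44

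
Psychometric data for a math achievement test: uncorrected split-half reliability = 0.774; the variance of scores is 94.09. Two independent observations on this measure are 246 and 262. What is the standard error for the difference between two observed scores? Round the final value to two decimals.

4.90

SD = √94.09 = 9.70000
r_full = 2·0.774 / (1 + 0.774) ≈ 0.87260
SEM = 9.70000 × √(1 − 0.87260) = 9.70000 × √0.12740 ≈ 9.70000 × 0.35693 ≈ 3.46218
Standard error of the difference = 3.46218·√2 ≈ 4.89626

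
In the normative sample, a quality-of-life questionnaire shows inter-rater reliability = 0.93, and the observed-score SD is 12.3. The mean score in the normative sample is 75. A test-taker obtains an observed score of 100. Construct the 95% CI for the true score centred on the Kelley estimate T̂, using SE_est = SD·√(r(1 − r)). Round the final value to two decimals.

[92.10, 104.40]

Estimated true score = 0.93000·100 + (1 − 0.93000)·75 ≈ 98.25000
SE_est = SD · √(r(1 − r)) = 12.30000 · √0.06510 ≈ 12.30000 · 0.25515 ≈ 3.13831
95% CI: 98.25000 ± 6.15108 ≈ (92.09892, 104.40108)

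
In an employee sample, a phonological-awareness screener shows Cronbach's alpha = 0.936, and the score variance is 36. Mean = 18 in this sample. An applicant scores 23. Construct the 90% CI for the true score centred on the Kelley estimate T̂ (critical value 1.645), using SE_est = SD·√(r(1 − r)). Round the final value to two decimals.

[20.26, 25.10]

σ = 36^(1/2) = 6.0000
Estimated true score = 0.9360*23 + (1 − 0.9360)*18 ≈ 22.6800
SE_est = 6.0000·√[r(1 − r)] ≈ 1.4685
CI = 22.6800 ± 1.645 * 1.4685 → [20.2643, 25.0957]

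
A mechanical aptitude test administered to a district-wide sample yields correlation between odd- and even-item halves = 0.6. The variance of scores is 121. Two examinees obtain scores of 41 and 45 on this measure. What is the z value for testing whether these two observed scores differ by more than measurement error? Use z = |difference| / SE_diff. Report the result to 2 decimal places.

σ = 121^(1/2) = 11.00000
Full-length reliability (Spearman-Brown) = 2(0.6)/(1+0.6) ≈ 0.75000
SEM = 11.00000×√(1 − 0.75000) ≈ 5.50000
Standard error of the difference = 5.50000·√2 ≈ 7.77817
z = 4 / 7.77817 ≈ 0.51426

0.51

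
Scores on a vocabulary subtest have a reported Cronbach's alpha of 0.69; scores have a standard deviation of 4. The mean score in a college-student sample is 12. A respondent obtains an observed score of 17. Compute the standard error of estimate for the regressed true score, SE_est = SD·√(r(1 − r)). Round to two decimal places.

SE_est = 4.000·√[r(1 − r)] ≃ 1.850

1.85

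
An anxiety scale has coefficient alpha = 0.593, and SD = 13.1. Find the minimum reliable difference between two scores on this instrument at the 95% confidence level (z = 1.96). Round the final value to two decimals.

23.17

SEM = 13.100 · √(1 − 0.593) = 13.100 · √0.407 ≈ 13.100 · 0.638 ≈ 8.357
Standard error of the difference = 8.357·√2 ≈ 11.819
Smallest detectable difference = 1.96·11.819 ≈ 23.165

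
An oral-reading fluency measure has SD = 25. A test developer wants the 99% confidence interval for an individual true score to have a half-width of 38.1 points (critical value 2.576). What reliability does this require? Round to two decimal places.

0.65

SEM needed = half-width / z = 38.1/2.576 ≃ 14.7904
Required reliability = 1 − (SEM/SD)² = 1 − 0.3500 ≃ 0.6500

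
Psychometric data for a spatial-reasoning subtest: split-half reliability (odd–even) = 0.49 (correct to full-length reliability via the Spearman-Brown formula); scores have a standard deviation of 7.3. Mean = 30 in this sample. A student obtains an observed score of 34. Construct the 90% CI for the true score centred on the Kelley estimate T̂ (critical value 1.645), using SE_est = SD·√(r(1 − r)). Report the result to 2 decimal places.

Spearman-Brown: r = 2(0.49) / (1 + 0.49) = 0.980 / 1.490 ≈ 0.658
T̂ = 0.658(34) + 0.342(30) ≈ 32.631
SE_est = SD × √(r(1 − r)) = 7.300 × √0.225 ≈ 7.300 × 0.474 ≈ 3.464
CI = 32.631 ± 1.645 × 3.464 → [26.933, 38.329]

[26.93, 38.33]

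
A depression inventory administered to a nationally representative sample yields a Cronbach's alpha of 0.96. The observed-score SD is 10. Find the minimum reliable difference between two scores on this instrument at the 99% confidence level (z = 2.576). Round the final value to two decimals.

The standard error of measurement is 10.000·√(1 − 0.960) ≃ 10.000·0.200 ≃ 2.000.
Standard error of the difference = 2.000·√2 ≃ 2.828
Minimum reliable difference = 2.576 · SE_diff ≃ 2.576 · 2.828 ≃ 7.286

7.29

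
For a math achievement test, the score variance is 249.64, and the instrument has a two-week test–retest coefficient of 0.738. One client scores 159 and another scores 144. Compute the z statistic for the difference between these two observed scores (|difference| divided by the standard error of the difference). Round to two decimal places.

SD = √249.64 = 15.8000
SEM = 15.8000 × √(1 − 0.7380) = 15.8000 × √0.2620 ≃ 15.8000 × 0.5119 ≃ 8.0874
SE_diff = √2 × SEM ≃ 11.4373
z = 15 / 11.4373 ≃ 1.3115

1.31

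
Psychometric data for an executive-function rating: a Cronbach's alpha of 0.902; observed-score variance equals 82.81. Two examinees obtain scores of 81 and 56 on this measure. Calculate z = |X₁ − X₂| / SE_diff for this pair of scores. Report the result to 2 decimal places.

6.21

σ = 82.81^(1/2) = 9.10000
SEM = 9.10000 × √(1 − 0.90200) = 9.10000 × √0.09800 ≈ 9.10000 × 0.31305 ≈ 2.84875
Standard error of the difference = 2.84875·√2 ≈ 4.02874
z = |81 − 56| / 4.02874 = 25 / 4.02874 ≈ 6.20541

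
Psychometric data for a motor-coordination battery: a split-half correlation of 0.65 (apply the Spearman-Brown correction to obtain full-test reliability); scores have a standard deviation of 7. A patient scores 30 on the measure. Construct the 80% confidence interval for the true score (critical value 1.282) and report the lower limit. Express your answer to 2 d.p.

Spearman-Brown: r = 2(0.65) / (1 + 0.65) = 1.300 / 1.650 ≃ 0.788
SEM = 7.000*√(1 − 0.788) ≃ 3.224
Margin = 1.282 * 3.224 ≃ 4.133
Lower bound: 30 − 4.133 = 25.867

25.87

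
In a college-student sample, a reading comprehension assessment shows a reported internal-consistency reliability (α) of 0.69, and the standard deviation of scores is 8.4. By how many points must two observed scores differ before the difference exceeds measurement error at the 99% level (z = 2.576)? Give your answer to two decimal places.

SEM = 8.400 × √(1 − 0.690) = 8.400 × √0.310 ≈ 8.400 × 0.557 ≈ 4.677
Standard error of the difference = 4.677·√2 ≈ 6.614
Smallest detectable difference = 2.576×6.614 ≈ 17.038

17.04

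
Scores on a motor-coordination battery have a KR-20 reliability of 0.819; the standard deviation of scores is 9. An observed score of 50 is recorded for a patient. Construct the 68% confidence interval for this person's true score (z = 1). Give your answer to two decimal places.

[46.17, 53.83]

SEM = 9.000·√(1 − 0.819) ≈ 3.829
Half-width = 1·3.829 ≈ 3.829
Interval: (46.171, 53.829)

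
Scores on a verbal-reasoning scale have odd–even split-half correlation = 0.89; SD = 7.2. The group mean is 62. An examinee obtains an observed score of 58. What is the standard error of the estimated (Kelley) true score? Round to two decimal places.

Full-length reliability (Spearman-Brown) = 2(0.89)/(1+0.89) ≈ 0.94180
SE_est = 7.20000·√(0.94180·0.05820) ≈ 1.68569

1.69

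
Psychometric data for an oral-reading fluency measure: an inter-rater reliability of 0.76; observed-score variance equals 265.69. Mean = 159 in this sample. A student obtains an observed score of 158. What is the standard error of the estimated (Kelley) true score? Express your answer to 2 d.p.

σ = 265.69^(1/2) = 16.3000
SE_est = SD × √(r(1 − r)) = 16.3000 × √0.1824 ≈ 16.3000 × 0.4271 ≈ 6.9615

6.96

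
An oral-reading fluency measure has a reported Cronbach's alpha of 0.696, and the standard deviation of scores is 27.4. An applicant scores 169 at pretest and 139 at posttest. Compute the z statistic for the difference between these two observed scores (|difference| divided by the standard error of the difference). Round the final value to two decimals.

SEM = 27.4000 · √(1 − 0.6960) = 27.4000 · √0.3040 ≈ 27.4000 · 0.5514 ≈ 15.1073
SE_diff = SEM · √2 ≈ 15.1073 · 1.4142 ≈ 21.3650
z = |169 − 139| / 21.3650 = 30 / 21.3650 ≈ 1.4042

1.40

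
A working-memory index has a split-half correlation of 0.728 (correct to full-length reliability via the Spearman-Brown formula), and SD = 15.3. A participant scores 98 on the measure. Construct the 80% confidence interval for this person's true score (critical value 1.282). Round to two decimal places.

r_full = 2·0.728 / (1 + 0.728) ≈ 0.843
SEM = 15.300 × √(1 − 0.843) = 15.300 × √0.157 ≈ 15.300 × 0.397 ≈ 6.070
1.282 × SEM ≈ 7.782
CI = 98 ± 7.782 → [90.218, 105.782]

[90.22, 105.78]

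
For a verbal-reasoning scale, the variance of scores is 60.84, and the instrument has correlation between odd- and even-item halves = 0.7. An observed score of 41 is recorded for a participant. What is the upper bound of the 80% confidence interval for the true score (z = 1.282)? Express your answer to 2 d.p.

45.20

σ = 60.84^(1/2) = 7.800
Spearman-Brown: r = 2(0.7) / (1 + 0.7) = 1.400 / 1.700 ≈ 0.824
The standard error of measurement is 7.800×√(1 − 0.824) ≈ 7.800×0.420 ≈ 3.277.
Margin = 1.282 × 3.277 ≈ 4.201
Upper limit = 41 + 4.201 ≈ 45.201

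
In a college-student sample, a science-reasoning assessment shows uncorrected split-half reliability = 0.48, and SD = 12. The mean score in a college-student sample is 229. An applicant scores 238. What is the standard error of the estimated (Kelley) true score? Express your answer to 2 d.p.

5.73

Spearman-Brown: r = 2(0.48) / (1 + 0.48) = 0.9600 / 1.4800 ≃ 0.6486
SE_est = 12.0000·√(0.6486·0.3514) ≃ 5.7287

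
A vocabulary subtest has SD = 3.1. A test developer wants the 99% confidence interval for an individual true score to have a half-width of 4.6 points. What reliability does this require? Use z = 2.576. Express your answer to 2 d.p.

0.67

Required SEM = 4.6 / 2.576 ≃ 1.7857
Required reliability = 1 − (SEM/SD)² = 1 − 0.3318 ≃ 0.6682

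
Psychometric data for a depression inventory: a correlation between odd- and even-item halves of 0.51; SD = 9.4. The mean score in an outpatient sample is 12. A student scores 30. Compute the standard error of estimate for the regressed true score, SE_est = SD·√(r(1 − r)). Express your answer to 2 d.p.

Spearman-Brown: r = 2(0.51) / (1 + 0.51) = 1.020 / 1.510 ≈ 0.675
SE_est = 9.400*√(0.675*0.325) ≈ 4.401

4.40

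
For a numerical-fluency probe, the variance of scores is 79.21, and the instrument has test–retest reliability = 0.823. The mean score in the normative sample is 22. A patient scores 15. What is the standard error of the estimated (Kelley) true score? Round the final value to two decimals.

σ = 79.21^(1/2) = 8.9000
SE_est = 8.9000·√[r(1 − r)] ≈ 3.3969

3.40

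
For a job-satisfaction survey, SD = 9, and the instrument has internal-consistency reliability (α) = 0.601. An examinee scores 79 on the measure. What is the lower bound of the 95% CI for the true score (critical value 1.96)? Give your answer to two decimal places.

SEM = 9.0000·√(1 − 0.6010) ≈ 5.6850
Margin = 1.96 · 5.6850 ≈ 11.1426
Lower limit = 79 − 11.1426 ≈ 67.8574

67.86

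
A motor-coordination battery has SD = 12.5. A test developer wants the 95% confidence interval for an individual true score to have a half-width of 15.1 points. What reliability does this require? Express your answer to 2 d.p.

0.62

SEM needed = half-width / z = 15.1/1.96 ≈ 7.7041
r = 1 − (7.7041/12.5)² ≈ 1 − 0.3799 ≈ 0.6201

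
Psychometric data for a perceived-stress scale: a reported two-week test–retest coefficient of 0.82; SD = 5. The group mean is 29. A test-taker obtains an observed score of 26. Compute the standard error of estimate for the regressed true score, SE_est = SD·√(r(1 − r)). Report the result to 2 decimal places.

1.92

SE_est = SD * √(r(1 − r)) = 5.0000 * √0.1476 ≈ 5.0000 * 0.3842 ≈ 1.9209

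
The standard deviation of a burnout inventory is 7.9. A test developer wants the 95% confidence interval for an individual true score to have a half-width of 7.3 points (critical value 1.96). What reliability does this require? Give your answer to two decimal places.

0.78

SEM needed = half-width / z = 7.3/1.96 ≈ 3.724
r = 1 − (3.724/7.9)² ≈ 1 − 0.222 ≈ 0.778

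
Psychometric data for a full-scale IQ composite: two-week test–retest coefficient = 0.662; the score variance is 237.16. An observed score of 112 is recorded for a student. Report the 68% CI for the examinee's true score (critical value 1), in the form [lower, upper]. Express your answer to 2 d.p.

[103.05, 120.95]

σ = 237.16^(1/2) = 15.400
SEM = 15.400*√(1 − 0.662) ≈ 8.953
Half-width = 1*8.953 ≈ 8.953
68% CI: 112 ± 8.953 = [103.047, 120.953]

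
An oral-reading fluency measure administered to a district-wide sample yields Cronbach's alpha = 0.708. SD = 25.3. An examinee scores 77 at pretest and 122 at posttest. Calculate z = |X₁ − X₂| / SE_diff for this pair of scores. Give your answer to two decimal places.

SEM = 25.300·√(1 − 0.708) ≈ 13.671
SE_diff = SEM · √2 ≈ 13.671 · 1.414 ≈ 19.334
z = 45 / 19.334 ≈ 2.327

2.33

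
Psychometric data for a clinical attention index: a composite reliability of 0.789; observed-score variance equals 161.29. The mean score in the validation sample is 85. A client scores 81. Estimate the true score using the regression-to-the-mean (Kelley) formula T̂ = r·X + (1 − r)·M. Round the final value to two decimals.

81.84

T̂ = r·X + (1 − r)·M = 0.789×81 + 0.211×85 = 63.909 + 17.935 ≈ 81.844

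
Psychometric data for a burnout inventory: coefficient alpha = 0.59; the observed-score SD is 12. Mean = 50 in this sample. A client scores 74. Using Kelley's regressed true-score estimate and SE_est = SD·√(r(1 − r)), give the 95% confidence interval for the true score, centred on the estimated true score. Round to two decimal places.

T̂ = r·X + (1 − r)·M = 0.5900·74 + 0.4100·50 = 43.6600 + 20.5000 ≈ 64.1600
SE_est = 12.0000·√(0.5900·0.4100) ≈ 5.9020
CI = 64.1600 ± 1.96 · 5.9020 → [52.5921, 75.7279]

[52.59, 75.73]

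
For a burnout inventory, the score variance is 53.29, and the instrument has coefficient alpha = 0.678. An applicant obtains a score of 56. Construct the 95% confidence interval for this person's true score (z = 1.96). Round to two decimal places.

[47.88, 64.12]

σ = 53.29^(1/2) = 7.300
SEM = 7.300·√(1 − 0.678) ≈ 4.142
Half-width = 1.96·4.142 ≈ 8.119
CI = 56 ± 8.119 → [47.881, 64.119]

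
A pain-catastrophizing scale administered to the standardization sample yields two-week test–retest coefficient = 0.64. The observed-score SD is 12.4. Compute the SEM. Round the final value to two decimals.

The standard error of measurement is 12.400×√(1 − 0.640) ≈ 12.400×0.600 ≈ 7.440.

7.44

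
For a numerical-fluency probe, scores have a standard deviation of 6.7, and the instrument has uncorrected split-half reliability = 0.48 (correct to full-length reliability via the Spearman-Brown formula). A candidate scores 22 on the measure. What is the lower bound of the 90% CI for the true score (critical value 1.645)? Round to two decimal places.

15.47

Spearman-Brown: r = 2(0.48) / (1 + 0.48) = 0.9600 / 1.4800 ≈ 0.6486
SEM = 6.7000×√(1 − 0.6486) ≈ 3.9714
1.645 × SEM ≈ 6.5330
Lower limit = 22 − 6.5330 ≈ 15.4670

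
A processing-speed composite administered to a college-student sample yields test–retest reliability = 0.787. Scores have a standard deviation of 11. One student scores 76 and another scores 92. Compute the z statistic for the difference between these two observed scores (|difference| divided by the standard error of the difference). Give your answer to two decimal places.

2.23

SEM = 11.000 * √(1 − 0.787) = 11.000 * √0.213 ≈ 11.000 * 0.462 ≈ 5.077
Standard error of the difference = 5.077·√2 ≈ 7.180
z = |76 − 92| / 7.180 = 16 / 7.180 ≈ 2.229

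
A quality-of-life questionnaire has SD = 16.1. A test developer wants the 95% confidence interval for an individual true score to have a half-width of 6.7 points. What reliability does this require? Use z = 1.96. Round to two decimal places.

Required SEM = 6.7 / 1.96 ≈ 3.4184
r = 1 − (3.4184/16.1)² ≈ 1 − 0.0451 ≈ 0.9549

0.95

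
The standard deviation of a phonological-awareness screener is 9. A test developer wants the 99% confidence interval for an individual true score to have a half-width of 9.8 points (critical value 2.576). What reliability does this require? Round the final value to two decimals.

SEM needed = half-width / z = 9.8/2.576 ≃ 3.804
Required reliability = 1 − (SEM/SD)² = 1 − 0.179 ≃ 0.821

0.82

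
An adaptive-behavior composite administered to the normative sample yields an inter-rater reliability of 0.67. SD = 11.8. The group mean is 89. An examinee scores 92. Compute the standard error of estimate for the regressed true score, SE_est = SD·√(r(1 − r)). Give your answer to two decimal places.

5.55

SE_est = 11.8000×√(0.6700×0.3300) ≈ 5.5485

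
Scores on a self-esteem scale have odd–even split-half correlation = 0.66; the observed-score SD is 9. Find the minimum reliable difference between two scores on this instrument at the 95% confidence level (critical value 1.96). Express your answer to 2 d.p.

11.29

Full-length reliability (Spearman-Brown) = 2(0.66)/(1+0.66) ≈ 0.795
SEM = 9.000×√(1 − 0.795) ≈ 4.073
SE_diff = √2 × SEM ≈ 5.760
Smallest detectable difference = 1.96×5.760 ≈ 11.290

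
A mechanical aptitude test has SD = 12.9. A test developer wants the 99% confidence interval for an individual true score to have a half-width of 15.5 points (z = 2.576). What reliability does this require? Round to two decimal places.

0.78

Required SEM = 15.5 / 2.576 ≈ 6.017
r = 1 − (SEM / SD)² = 1 − (6.017 / 12.9)² ≈ 1 − 0.218 ≈ 0.782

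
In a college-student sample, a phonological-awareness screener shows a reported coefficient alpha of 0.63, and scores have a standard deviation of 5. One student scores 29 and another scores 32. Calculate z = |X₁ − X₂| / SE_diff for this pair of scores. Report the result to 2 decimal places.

0.70

SEM = 5.000*√(1 − 0.630) ≃ 3.041
SE_diff = SEM * √2 ≃ 3.041 * 1.414 ≃ 4.301
z = |29 − 32| / 4.301 = 3 / 4.301 ≃ 0.697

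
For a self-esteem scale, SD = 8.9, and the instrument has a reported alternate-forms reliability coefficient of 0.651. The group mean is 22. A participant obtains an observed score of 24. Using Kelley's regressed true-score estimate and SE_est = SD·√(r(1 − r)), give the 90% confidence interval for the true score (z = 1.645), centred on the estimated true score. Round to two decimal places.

[16.32, 30.28]

Estimated true score = 0.65100×24 + (1 − 0.65100)×22 ≃ 23.30200
SE_est = 8.90000·√[r(1 − r)] ≃ 4.24222
CI = 23.30200 ± 1.645 × 4.24222 → [16.32355, 30.28045]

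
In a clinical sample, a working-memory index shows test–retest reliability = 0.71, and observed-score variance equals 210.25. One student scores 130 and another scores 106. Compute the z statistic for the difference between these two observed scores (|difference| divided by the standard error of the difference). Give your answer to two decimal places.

2.17

SD = √210.25 = 14.5000
The standard error of measurement is 14.5000·√(1 − 0.7100) ≈ 14.5000·0.5385 ≈ 7.8085.
SE_diff = √2 · SEM ≈ 11.0429
z = |130 − 106| / 11.0429 = 24 / 11.0429 ≈ 2.1733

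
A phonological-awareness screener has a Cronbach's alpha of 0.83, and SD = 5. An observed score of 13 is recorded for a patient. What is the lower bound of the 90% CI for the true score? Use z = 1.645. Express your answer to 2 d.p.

SEM = 5.000·√(1 − 0.830) ≈ 2.062
1.645 · SEM ≈ 3.391
Lower bound: 13 − 3.391 = 9.609

9.61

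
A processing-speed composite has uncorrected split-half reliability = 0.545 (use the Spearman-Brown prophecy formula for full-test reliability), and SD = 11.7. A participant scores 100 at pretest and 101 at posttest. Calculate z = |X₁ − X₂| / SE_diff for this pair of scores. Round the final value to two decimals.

r_full = 2·0.545 / (1 + 0.545) ≈ 0.70550
The standard error of measurement is 11.70000*√(1 − 0.70550) ≈ 11.70000*0.54268 ≈ 6.34932.
SE_diff = √2 * SEM ≈ 8.97930
z = |100 − 101| / 8.97930 = 1 / 8.97930 ≈ 0.11137

0.11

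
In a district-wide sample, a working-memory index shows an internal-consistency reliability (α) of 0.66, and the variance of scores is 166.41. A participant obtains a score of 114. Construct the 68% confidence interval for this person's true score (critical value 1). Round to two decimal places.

SD = √166.41 = 12.900
SEM = 12.900 × √(1 − 0.660) = 12.900 × √0.340 ≈ 12.900 × 0.583 ≈ 7.522
1 × SEM ≈ 7.522
Interval: (106.478, 121.522)

[106.48, 121.52]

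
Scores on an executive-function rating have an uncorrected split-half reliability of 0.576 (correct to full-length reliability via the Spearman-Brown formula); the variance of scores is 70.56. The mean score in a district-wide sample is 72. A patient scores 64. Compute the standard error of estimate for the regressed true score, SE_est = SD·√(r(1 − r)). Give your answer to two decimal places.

3.73

SD = √70.56 ≃ 8.400
Full-length reliability (Spearman-Brown) = 2(0.576)/(1+0.576) ≃ 0.731
SE_est = SD · √(r(1 − r)) = 8.400 · √0.197 ≃ 8.400 · 0.443 ≃ 3.725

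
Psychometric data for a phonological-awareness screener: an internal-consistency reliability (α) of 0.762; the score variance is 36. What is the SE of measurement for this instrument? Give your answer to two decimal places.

2.93

SD = √36 = 6.0000
SEM = 6.0000 × √(1 − 0.7620) = 6.0000 × √0.2380 ≈ 6.0000 × 0.4879 ≈ 2.9271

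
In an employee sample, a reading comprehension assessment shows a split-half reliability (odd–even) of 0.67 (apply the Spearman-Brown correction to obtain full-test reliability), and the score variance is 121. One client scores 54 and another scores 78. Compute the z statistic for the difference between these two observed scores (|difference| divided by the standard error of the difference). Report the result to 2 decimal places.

3.47

SD = √121 ≈ 11.000
Full-length reliability (Spearman-Brown) = 2(0.67)/(1+0.67) ≈ 0.802
The standard error of measurement is 11.000*√(1 − 0.802) ≈ 11.000*0.445 ≈ 4.890.
Standard error of the difference = 4.890·√2 ≈ 6.915
z = 24 / 6.915 ≈ 3.471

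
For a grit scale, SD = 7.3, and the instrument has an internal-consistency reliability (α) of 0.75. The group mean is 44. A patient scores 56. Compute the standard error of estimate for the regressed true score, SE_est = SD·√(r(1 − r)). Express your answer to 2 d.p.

SE_est = 7.30000·√(0.75000·0.25000) ≈ 3.16099

3.16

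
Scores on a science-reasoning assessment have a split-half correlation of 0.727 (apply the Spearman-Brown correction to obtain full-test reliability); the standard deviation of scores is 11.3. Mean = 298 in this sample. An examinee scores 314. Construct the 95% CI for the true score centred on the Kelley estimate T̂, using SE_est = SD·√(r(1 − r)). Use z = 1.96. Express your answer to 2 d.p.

[303.39, 319.55]

r_full = 2·0.727 / (1 + 0.727) ≃ 0.842
T̂ = 0.842(314) + 0.158(298) ≃ 311.471
SE_est = SD · √(r(1 − r)) = 11.300 · √0.133 ≃ 11.300 · 0.365 ≃ 4.122
95% CI: 311.471 ± 8.080 ≃ (303.391, 319.551)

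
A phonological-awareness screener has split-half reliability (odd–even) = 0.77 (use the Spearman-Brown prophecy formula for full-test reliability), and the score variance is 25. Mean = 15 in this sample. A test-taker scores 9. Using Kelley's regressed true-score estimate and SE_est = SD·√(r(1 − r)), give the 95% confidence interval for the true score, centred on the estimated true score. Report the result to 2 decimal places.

SD = √25 = 5.0000
Full-length reliability (Spearman-Brown) = 2(0.77)/(1+0.77) ≃ 0.8701
Estimated true score = 0.8701·9 + (1 − 0.8701)·15 ≃ 9.7797
SE_est = SD · √(r(1 − r)) = 5.0000 · √0.1131 ≃ 5.0000 · 0.3362 ≃ 1.6812
95% CI: 9.7797 ± 3.2952 ≃ (6.4845, 13.0748)

[6.48, 13.07]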